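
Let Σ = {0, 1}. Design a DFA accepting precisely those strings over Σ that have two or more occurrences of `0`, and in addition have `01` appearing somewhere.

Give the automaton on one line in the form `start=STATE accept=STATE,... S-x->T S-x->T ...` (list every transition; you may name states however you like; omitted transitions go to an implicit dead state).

start=A accept=E A-0->B A-1->A B-0->C B-1->D C-0->C C-1->E D-0->E D-1->D E-0->E E-1->E

Run two small machines in parallel and take their product. The first has 4 states tracking the count of `0`s, saturating at 3; the second has 3 states tracking whether and how much of `01` has been seen. A product state is a pair (one from each), accepting exactly when both do. Minimizing collapses redundant product states.
With 5 states:
       0  1 
>  A   B  A 
   B   C  D 
   C   C  E 
   D   E  D 
 * E   E  E 
(> = start, * = accepting)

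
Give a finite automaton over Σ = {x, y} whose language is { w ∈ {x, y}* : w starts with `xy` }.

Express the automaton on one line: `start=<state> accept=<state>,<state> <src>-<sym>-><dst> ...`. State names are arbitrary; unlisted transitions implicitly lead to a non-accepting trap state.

Walk along `xy` while the input agrees: from A take `x` to B, and so on. Any deviation drops to the rejecting sink D. Once C is reached the prefix is confirmed and every continuation is accepted.
4 states suffice.
       x  y 
>  A   B  D 
   B   D  C 
 * C   C  C 
   D   D  D 
(> = start, * = accepting)

start=A accept=C A-x->B A-y->D B-x->D B-y->C C-x->C C-y->C D-x->D D-y->D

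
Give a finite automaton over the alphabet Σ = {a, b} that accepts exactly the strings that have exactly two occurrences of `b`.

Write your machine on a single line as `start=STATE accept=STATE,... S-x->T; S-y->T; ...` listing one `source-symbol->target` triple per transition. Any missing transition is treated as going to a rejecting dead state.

Count `b`s, saturating at 3: states s0 through s2 mean 0 through 2 `b`s seen; s3 means more than 2. Each `b` increments (capped at s3); other symbols loop. Accept from {s2}.
With 4 states:
        a   b  
>  s0   s0  s1 
   s1   s1  s2 
 * s2   s2  s3 
   s3   s3  s3 
(> = start, * = accepting)

start=s0; accept=s2; s0-a->s0; s0-b->s1; s1-a->s1; s1-b->s2; s2-a->s2; s2-b->s3; s3-a->s3; s3-b->s3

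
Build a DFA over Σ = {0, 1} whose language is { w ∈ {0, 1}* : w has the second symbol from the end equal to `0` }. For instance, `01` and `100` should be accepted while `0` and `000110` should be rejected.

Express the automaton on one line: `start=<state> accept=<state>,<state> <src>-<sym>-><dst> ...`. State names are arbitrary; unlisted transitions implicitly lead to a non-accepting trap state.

start=s0 accept=s3,s4 s0-0->s1 s0-1->s2 s1-0->s3 s1-1->s4 s2-0->s5 s2-1->s6 s3-0->s3 s3-1->s4 s4-0->s5 s4-1->s6 s5-0->s3 s5-1->s4 s6-0->s5 s6-1->s6

Because acceptance depends on a position counted from the end, the machine has to buffer the most recent 2 symbols. Make each state the string of the last up-to-2 symbols read; on input `x` shift the window left and append `x`. Accept when the buffered window has length 2 and begins with `0`.
7 states suffice.
        0   1  
>  s0   s1  s2 
   s1   s3  s4 
   s2   s5  s6 
 * s3   s3  s4 
 * s4   s5  s6 
   s5   s3  s4 
   s6   s5  s6 
(> = start, * = accepting)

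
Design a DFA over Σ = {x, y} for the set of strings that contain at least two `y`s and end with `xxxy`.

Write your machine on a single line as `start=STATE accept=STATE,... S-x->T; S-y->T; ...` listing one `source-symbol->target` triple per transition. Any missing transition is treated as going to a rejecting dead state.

start=S0; accept=S14,S17; S0-x->S1; S0-y->S2; S1-x->S3; S1-y->S2; S2-x->S4; S2-y->S5; S3-x->S6; S3-y->S2; S4-x->S7; S4-y->S5; S5-x->S8; S5-y->S9; S6-x->S6; S6-y->S10; S7-x->S11; S7-y->S5; S8-x->S12; S8-y->S9; S9-x->S13; S9-y->S9; S10-x->S4; S10-y->S5; S11-x->S11; S11-y->S14; S12-x->S15; S12-y->S9; S13-x->S16; S13-y->S9; S14-x->S8; S14-y->S9; S15-x->S15; S15-y->S17; S16-x->S18; S16-y->S9; S17-x->S13; S17-y->S9; S18-x->S18; S18-y->S17

Build one automaton per condition and run them in lockstep. The first has 4 states tracking the count of `y`s, saturating at 3; the second has 5 states tracking how much of the suffix `xxxy` has currently been matched. A product state is a pair (one from each), accepting exactly when both do.
A 19-state machine:
          x    y  
>  S0     S1   S2 
   S1     S3   S2 
   S2     S4   S5 
   S3     S6   S2 
   S4     S7   S5 
   S5     S8   S9 
   S6     S6  S10 
   S7    S11   S5 
   S8    S12   S9 
   S9    S13   S9 
   S10    S4   S5 
   S11   S11  S14 
   S12   S15   S9 
   S13   S16   S9 
 * S14    S8   S9 
   S15   S15  S17 
   S16   S18   S9 
 * S17   S13   S9 
   S18   S18  S17 
(> = start, * = accepting)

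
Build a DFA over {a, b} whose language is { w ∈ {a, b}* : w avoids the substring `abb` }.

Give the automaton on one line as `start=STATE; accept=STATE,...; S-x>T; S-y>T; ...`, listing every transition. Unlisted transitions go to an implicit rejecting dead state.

Track partial matches of the forbidden pattern `abb`. State q3 is a dead state reached once `abb` has occurred; every other state accepts. q0 means no part of `abb` is currently matched.
A 4-state machine:
        a   b  
>* q0   q1  q0 
 * q1   q1  q2 
 * q2   q1  q3 
   q3   q3  q3 
(> = start, * = accepting)

start=q0; accept=q0,q1,q2; q0-a>q1; q0-b>q0; q1-a>q1; q1-b>q2; q2-a>q1; q2-b>q3; q3-a>q3; q3-b>q3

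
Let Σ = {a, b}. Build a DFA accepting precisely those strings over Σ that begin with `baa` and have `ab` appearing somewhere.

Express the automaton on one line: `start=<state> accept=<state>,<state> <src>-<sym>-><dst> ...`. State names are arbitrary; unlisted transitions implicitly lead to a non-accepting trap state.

start=q0 accept=q5 q0-a->q1 q0-b->q2 q1-a->q1 q1-b->q1 q2-a->q3 q2-b->q1 q3-a->q4 q3-b->q1 q4-a->q4 q4-b->q5 q5-a->q5 q5-b->q5

Run two small machines in parallel and take their product. One (5 states) tracks whether the input so far still matches the prefix `baa`; the other (3 states) tracks whether and how much of `ab` has been seen. Each combined state is a pair, one component from each; accept when both components accept. After merging equivalent states the machine shrinks.
        a   b  
>  q0   q1  q2 
   q1   q1  q1 
   q2   q3  q1 
   q3   q4  q1 
   q4   q4  q5 
 * q5   q5  q5 
(> = start, * = accepting)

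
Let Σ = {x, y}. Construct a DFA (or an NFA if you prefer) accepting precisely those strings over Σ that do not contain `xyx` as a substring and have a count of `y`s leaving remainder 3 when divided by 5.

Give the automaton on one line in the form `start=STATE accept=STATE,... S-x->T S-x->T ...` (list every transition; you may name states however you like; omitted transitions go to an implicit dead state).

Handle the two conditions separately and then intersect. One (4 states) tracks partial matches of the forbidden pattern `xyx`; the other (5 states) tracks the count of `y`s modulo 5. Each combined state is a pair, one component from each; accept when both components accept. Equivalent product states are then merged.
16 states suffice.
          x    y  
>  S0     S1   S2 
   S1     S1   S3 
   S2     S4   S5 
   S3     S6   S5 
   S4     S4   S7 
   S5     S8   S9 
   S6     S6   S6 
   S7     S6   S9 
   S8     S8  S10 
 * S9    S11  S12 
 * S10    S6  S12 
 * S11   S11  S13 
   S12   S14   S0 
   S13    S6   S0 
   S14   S14  S15 
   S15    S6   S2 
(> = start, * = accepting)

start=S0 accept=S9,S10,S11 S0-x->S1 S0-y->S2 S1-x->S1 S1-y->S3 S2-x->S4 S2-y->S5 S3-x->S6 S3-y->S5 S4-x->S4 S4-y->S7 S5-x->S8 S5-y->S9 S6-x->S6 S6-y->S6 S7-x->S6 S7-y->S9 S8-x->S8 S8-y->S10 S9-x->S11 S9-y->S12 S10-x->S6 S10-y->S12 S11-x->S11 S11-y->S13 S12-x->S14 S12-y->S0 S13-x->S6 S13-y->S0 S14-x->S14 S14-y->S15 S15-x->S6 S15-y->S2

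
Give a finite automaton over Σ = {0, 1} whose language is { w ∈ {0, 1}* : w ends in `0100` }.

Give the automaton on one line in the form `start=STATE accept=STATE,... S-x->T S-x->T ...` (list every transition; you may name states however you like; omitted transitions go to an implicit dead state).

start=q0 accept=q4 q0-0->q1 q0-1->q0 q1-0->q1 q1-1->q2 q2-0->q3 q2-1->q0 q3-0->q4 q3-1->q2 q4-0->q1 q4-1->q2

Remember how much of `0100` the current input suffix matches. State q0 means no match yet; q1 means the last symbol is `0`; q2 means the last 2 symbols are `01`; q3 means the last 3 symbols are `010`; q4 means the last 4 symbols are `0100`. Only q4 accepts. On a mismatch, fall back to the longest proper suffix that is still a prefix of `0100`.
        0   1  
>  q0   q1  q0 
   q1   q1  q2 
   q2   q3  q0 
   q3   q4  q2 
 * q4   q1  q2 
(> = start, * = accepting)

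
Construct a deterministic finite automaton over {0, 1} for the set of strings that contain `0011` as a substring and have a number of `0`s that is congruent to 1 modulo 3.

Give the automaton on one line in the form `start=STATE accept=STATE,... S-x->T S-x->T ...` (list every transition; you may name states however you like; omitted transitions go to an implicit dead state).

Run two small machines in parallel and take their product. One (5 states) tracks whether and how much of `0011` has been seen; the other (3 states) tracks the count of `0`s modulo 3. Each combined state is a pair, one component from each; accept when both components accept.
15 states suffice.
          0    1  
>  q0     q1   q0 
   q1     q2   q3 
   q2     q4   q5 
   q3     q6   q3 
   q4     q7   q8 
   q5     q9  q10 
   q6     q4  q11 
   q7     q2  q12 
   q8     q1  q13 
   q9     q7   q0 
   q10   q13  q10 
   q11    q9  q11 
   q12    q6  q14 
   q13   q14  q13 
 * q14   q10  q14 
(> = start, * = accepting)

start=q0 accept=q14 q0-0->q1 q0-1->q0 q1-0->q2 q1-1->q3 q2-0->q4 q2-1->q5 q3-0->q6 q3-1->q3 q4-0->q7 q4-1->q8 q5-0->q9 q5-1->q10 q6-0->q4 q6-1->q11 q7-0->q2 q7-1->q12 q8-0->q1 q8-1->q13 q9-0->q7 q9-1->q0 q10-0->q13 q10-1->q10 q11-0->q9 q11-1->q11 q12-0->q6 q12-1->q14 q13-0->q14 q13-1->q13 q14-0->q10 q14-1->q14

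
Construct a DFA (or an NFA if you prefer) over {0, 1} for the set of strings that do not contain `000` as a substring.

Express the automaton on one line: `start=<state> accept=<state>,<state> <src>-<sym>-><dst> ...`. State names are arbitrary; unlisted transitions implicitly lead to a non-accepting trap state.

start=q0 accept=q0,q1,q2 q0-0->q1 q0-1->q0 q1-0->q2 q1-1->q0 q2-0->q3 q2-1->q0 q3-0->q3 q3-1->q3

Track partial matches of the forbidden pattern `000`. State q3 is a dead state reached once `000` has occurred; every other state accepts. q0 means no part of `000` is currently matched.
A 4-state machine:
        0   1  
>* q0   q1  q0 
 * q1   q2  q0 
 * q2   q3  q0 
   q3   q3  q3 
(> = start, * = accepting)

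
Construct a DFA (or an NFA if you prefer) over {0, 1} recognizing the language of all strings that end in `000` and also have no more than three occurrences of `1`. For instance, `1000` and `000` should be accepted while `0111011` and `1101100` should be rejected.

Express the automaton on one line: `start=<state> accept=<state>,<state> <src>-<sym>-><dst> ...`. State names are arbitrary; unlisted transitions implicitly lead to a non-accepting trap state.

Run two small machines in parallel and take their product. The first has 4 states tracking how much of the suffix `000` has currently been matched; the second has 5 states tracking the count of `1`s, saturating at 4. A product state is a pair (one from each), accepting exactly when both do.
A 20-state machine:
          0    1  
>  S0     S1   S2 
   S1     S3   S2 
   S2     S4   S5 
   S3     S6   S2 
   S4     S7   S5 
   S5     S8   S9 
 * S6     S6   S2 
   S7    S10   S5 
   S8    S11   S9 
   S9    S12  S13 
 * S10   S10   S5 
   S11   S14   S9 
   S12   S15  S13 
   S13   S16  S13 
 * S14   S14   S9 
   S15   S17  S13 
   S16   S18  S13 
 * S17   S17  S13 
   S18   S19  S13 
   S19   S19  S13 
(> = start, * = accepting)

start=S0 accept=S6,S10,S14,S17 S0-0->S1 S0-1->S2 S1-0->S3 S1-1->S2 S2-0->S4 S2-1->S5 S3-0->S6 S3-1->S2 S4-0->S7 S4-1->S5 S5-0->S8 S5-1->S9 S6-0->S6 S6-1->S2 S7-0->S10 S7-1->S5 S8-0->S11 S8-1->S9 S9-0->S12 S9-1->S13 S10-0->S10 S10-1->S5 S11-0->S14 S11-1->S9 S12-0->S15 S12-1->S13 S13-0->S16 S13-1->S13 S14-0->S14 S14-1->S9 S15-0->S17 S15-1->S13 S16-0->S18 S16-1->S13 S17-0->S17 S17-1->S13 S18-0->S19 S18-1->S13 S19-0->S19 S19-1->S13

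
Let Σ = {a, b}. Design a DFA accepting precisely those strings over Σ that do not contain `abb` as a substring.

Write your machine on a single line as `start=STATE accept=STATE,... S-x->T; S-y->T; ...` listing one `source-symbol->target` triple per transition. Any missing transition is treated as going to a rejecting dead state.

This is the complement of 'contains `abb`'. Use the same substring-matching states — q0 through q3 holding how much of `abb` has just been matched — but flip the accepting set: everything except the trap q3 accepts.
4 states suffice.
        a   b  
>* q0   q1  q0 
 * q1   q1  q2 
 * q2   q1  q3 
   q3   q3  q3 
(> = start, * = accepting)

start=q0; accept=q0,q1,q2; q0-a->q1; q0-b->q0; q1-a->q1; q1-b->q2; q2-a->q1; q2-b->q3; q3-a->q3; q3-b->q3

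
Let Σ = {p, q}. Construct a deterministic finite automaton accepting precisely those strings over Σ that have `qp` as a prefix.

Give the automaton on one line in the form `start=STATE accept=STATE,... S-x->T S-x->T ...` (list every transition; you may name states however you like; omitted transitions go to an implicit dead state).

Check the first 2 symbols one by one: S0 through S1 record how many have matched `qp` so far; any wrong symbol goes to the dead state S3. After all 2 match we enter the accepting sink S2.
A 4-state machine:
        p   q  
>  S0   S3  S1 
   S1   S2  S3 
 * S2   S2  S2 
   S3   S3  S3 
(> = start, * = accepting)

start=S0 accept=S2 S0-p->S3 S0-q->S1 S1-p->S2 S1-q->S3 S2-p->S2 S2-q->S2 S3-p->S3 S3-q->S3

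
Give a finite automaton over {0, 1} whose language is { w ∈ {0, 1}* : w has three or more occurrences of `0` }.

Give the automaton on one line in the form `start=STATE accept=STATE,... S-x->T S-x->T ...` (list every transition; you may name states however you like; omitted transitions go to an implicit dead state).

Only the number of `0`s matters, and only up to 4. Make a chain q0 → q1 → q2 → q3 → q4 advanced by each `0` (with q4 absorbing); every other symbol self-loops. The accepting set is {q3, q4}.
5 states suffice.
        0   1  
>  q0   q1  q0 
   q1   q2  q1 
   q2   q3  q2 
 * q3   q4  q3 
 * q4   q4  q4 
(> = start, * = accepting)

start=q0 accept=q3,q4 q0-0->q1 q0-1->q0 q1-0->q2 q1-1->q1 q2-0->q3 q2-1->q2 q3-0->q4 q3-1->q3 q4-0->q4 q4-1->q4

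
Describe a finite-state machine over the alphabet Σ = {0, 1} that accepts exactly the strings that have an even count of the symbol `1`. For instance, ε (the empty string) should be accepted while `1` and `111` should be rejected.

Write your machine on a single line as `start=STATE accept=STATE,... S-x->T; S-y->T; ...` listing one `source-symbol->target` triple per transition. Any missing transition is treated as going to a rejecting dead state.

start=A; accept=A; A-0->A; A-1->B; B-0->B; B-1->A

Keep the running count of `1`s modulo 2: each `1` advances along the cycle A → B → A while other symbols loop. Accept at A.
       0  1 
>* A   A  B 
   B   B  A 
(> = start, * = accepting)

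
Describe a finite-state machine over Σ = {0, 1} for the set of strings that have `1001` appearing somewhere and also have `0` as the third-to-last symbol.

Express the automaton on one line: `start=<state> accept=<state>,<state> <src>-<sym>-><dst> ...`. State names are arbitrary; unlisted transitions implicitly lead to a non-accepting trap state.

Handle the two conditions separately and then intersect. The first has 5 states tracking whether and how much of `1001` has been seen; the second has 15 states tracking the last 3 symbols read. A product state is a pair (one from each), accepting exactly when both do. After merging equivalent states the machine shrinks.
          0    1  
>  q0     q0   q1 
   q1     q2   q1 
   q2     q3   q1 
   q3     q0   q4 
 * q4     q5   q6 
 * q5     q7   q8 
 * q6     q9  q10 
   q7    q11   q4 
   q8     q5   q6 
   q9     q7   q8 
   q10    q9  q10 
 * q11   q11   q4 
(> = start, * = accepting)

start=q0 accept=q4,q5,q6,q11 q0-0->q0 q0-1->q1 q1-0->q2 q1-1->q1 q2-0->q3 q2-1->q1 q3-0->q0 q3-1->q4 q4-0->q5 q4-1->q6 q5-0->q7 q5-1->q8 q6-0->q9 q6-1->q10 q7-0->q11 q7-1->q4 q8-0->q5 q8-1->q6 q9-0->q7 q9-1->q8 q10-0->q9 q10-1->q10 q11-0->q11 q11-1->q4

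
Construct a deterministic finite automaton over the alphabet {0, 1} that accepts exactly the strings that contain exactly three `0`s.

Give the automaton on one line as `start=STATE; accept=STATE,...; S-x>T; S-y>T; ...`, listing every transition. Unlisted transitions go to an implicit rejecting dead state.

Only the number of `0`s matters, and only up to 4. Make a chain S0 → S1 → S2 → S3 → S4 advanced by each `0` (with S4 absorbing); every other symbol self-loops. The accepting set is {S3}.
5 states suffice.
        0   1  
>  S0   S1  S0 
   S1   S2  S1 
   S2   S3  S2 
 * S3   S4  S3 
   S4   S4  S4 
(> = start, * = accepting)

start=S0; accept=S3; S0-0>S1; S0-1>S0; S1-0>S2; S1-1>S1; S2-0>S3; S2-1>S2; S3-0>S4; S3-1>S3; S4-0>S4; S4-1>S4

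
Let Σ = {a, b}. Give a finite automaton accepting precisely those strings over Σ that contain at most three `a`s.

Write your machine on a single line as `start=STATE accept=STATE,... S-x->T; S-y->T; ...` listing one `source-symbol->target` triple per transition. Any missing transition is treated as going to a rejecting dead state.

Count `a`s, saturating at 4: states s0 through s3 mean 0 through 3 `a`s seen; s4 means more than 3. Each `a` increments (capped at s4); other symbols loop. Accept from {s0, s1, s2, s3}.
5 states suffice.
        a   b  
>* s0   s1  s0 
 * s1   s2  s1 
 * s2   s3  s2 
 * s3   s4  s3 
   s4   s4  s4 
(> = start, * = accepting)

start=s0; accept=s0,s1,s2,s3; s0-a->s1; s0-b->s0; s1-a->s2; s1-b->s1; s2-a->s3; s2-b->s2; s3-a->s4; s3-b->s3; s4-a->s4; s4-b->s4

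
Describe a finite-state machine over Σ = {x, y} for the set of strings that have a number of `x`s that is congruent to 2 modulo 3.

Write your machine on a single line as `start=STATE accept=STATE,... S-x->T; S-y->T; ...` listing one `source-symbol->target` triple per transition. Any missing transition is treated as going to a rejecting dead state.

The only thing that matters is how many `x`s have appeared, reduced mod 3. Use one state per residue: q0 for 0, …, q2 for 2. Reading `x` moves to the next residue; anything else stays put. q2 is accepting.
With 3 states:
        x   y  
>  q0   q1  q0 
   q1   q2  q1 
 * q2   q0  q2 
(> = start, * = accepting)

start=q0; accept=q2; q0-x->q1; q0-y->q0; q1-x->q2; q1-y->q1; q2-x->q0; q2-y->q2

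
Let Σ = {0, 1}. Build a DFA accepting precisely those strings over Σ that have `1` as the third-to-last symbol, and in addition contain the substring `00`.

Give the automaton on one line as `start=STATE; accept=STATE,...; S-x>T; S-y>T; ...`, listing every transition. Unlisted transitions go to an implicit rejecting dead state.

Build one automaton per condition and run them in lockstep. One (15 states) tracks the last 3 symbols read; the other (3 states) tracks whether and how much of `00` has been seen. Each combined state is a pair, one component from each; accept when both components accept. Equivalent product states are then merged.
With 12 states:
          0    1  
>  q0     q1   q2 
   q1     q3   q2 
   q2     q4   q2 
   q3     q3   q5 
   q4     q6   q2 
   q5     q7   q8 
 * q6     q3   q5 
   q7     q6   q9 
   q8    q10  q11 
 * q9     q7   q8 
 * q10    q6   q9 
 * q11   q10  q11 
(> = start, * = accepting)

start=q0; accept=q6,q9,q10,q11; q0-0>q1; q0-1>q2; q1-0>q3; q1-1>q2; q2-0>q4; q2-1>q2; q3-0>q3; q3-1>q5; q4-0>q6; q4-1>q2; q5-0>q7; q5-1>q8; q6-0>q3; q6-1>q5; q7-0>q6; q7-1>q9; q8-0>q10; q8-1>q11; q9-0>q7; q9-1>q8; q10-0>q6; q10-1>q9; q11-0>q10; q11-1>q11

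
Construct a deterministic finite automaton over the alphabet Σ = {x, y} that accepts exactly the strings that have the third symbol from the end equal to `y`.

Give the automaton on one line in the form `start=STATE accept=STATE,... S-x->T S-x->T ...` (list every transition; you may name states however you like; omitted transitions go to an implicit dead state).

start=q0 accept=q11,q12,q13,q14 q0-x->q1 q0-y->q2 q1-x->q3 q1-y->q4 q2-x->q5 q2-y->q6 q3-x->q7 q3-y->q8 q4-x->q9 q4-y->q10 q5-x->q11 q5-y->q12 q6-x->q13 q6-y->q14 q7-x->q7 q7-y->q8 q8-x->q9 q8-y->q10 q9-x->q11 q9-y->q12 q10-x->q13 q10-y->q14 q11-x->q7 q11-y->q8 q12-x->q9 q12-y->q10 q13-x->q11 q13-y->q12 q14-x->q13 q14-y->q14

A DFA must remember the last 3 symbols (since which symbol is third-to-last isn't known until the input ends). Use one state per possible window of the last ≤3 symbols; accept from those whose window starts with `y`.
A 15-state machine:
          x    y  
>  q0     q1   q2 
   q1     q3   q4 
   q2     q5   q6 
   q3     q7   q8 
   q4     q9  q10 
   q5    q11  q12 
   q6    q13  q14 
   q7     q7   q8 
   q8     q9  q10 
   q9    q11  q12 
   q10   q13  q14 
 * q11    q7   q8 
 * q12    q9  q10 
 * q13   q11  q12 
 * q14   q13  q14 
(> = start, * = accepting)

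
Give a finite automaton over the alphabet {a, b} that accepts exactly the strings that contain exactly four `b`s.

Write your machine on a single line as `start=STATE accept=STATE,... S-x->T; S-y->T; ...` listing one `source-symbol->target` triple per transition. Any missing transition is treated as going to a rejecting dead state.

Only the number of `b`s matters, and only up to 5. Make a chain q0 → q1 → q2 → q3 → q4 → q5 advanced by each `b` (with q5 absorbing); every other symbol self-loops. The accepting set is {q4}.
With 6 states:
        a   b  
>  q0   q0  q1 
   q1   q1  q2 
   q2   q2  q3 
   q3   q3  q4 
 * q4   q4  q5 
   q5   q5  q5 
(> = start, * = accepting)

start=q0; accept=q4; q0-a->q0; q0-b->q1; q1-a->q1; q1-b->q2; q2-a->q2; q2-b->q3; q3-a->q3; q3-b->q4; q4-a->q4; q4-b->q5; q5-a->q5; q5-b->q5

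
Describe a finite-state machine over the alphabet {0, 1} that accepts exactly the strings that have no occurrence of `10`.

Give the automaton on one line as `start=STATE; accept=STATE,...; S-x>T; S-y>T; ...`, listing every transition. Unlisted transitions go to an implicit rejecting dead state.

This is the complement of 'contains `10`'. Use the same substring-matching states — s0 through s2 holding how much of `10` has just been matched — but flip the accepting set: everything except the trap s2 accepts.
A 3-state machine:
        0   1  
>* s0   s0  s1 
 * s1   s2  s1 
   s2   s2  s2 
(> = start, * = accepting)

start=s0; accept=s0,s1; s0-0>s0; s0-1>s1; s1-0>s2; s1-1>s1; s2-0>s2; s2-1>s2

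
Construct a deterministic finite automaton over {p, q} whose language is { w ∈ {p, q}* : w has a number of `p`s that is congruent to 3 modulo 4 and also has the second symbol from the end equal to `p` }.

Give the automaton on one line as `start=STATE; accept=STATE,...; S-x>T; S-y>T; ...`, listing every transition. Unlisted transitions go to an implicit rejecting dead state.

start=s0; accept=s3,s5; s0-p>s1; s0-q>s0; s1-p>s2; s1-q>s1; s2-p>s3; s2-q>s4; s3-p>s0; s3-q>s5; s4-p>s6; s4-q>s4; s5-p>s0; s5-q>s7; s6-p>s0; s6-q>s5; s7-p>s0; s7-q>s7

Build one automaton per condition and run them in lockstep. One (4 states) tracks the count of `p`s modulo 4; the other (7 states) tracks the last 2 symbols read. Each combined state is a pair, one component from each; accept when both components accept. Equivalent product states are then merged.
With 8 states:
        p   q  
>  s0   s1  s0 
   s1   s2  s1 
   s2   s3  s4 
 * s3   s0  s5 
   s4   s6  s4 
 * s5   s0  s7 
   s6   s0  s5 
   s7   s0  s7 
(> = start, * = accepting)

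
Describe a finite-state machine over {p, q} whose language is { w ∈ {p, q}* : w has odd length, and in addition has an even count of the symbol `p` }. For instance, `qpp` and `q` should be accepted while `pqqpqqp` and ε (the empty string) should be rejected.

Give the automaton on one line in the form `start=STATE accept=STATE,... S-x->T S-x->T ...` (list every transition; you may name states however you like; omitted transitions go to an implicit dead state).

start=s0 accept=s2 s0-p->s1 s0-q->s2 s1-p->s0 s1-q->s3 s2-p->s3 s2-q->s0 s3-p->s2 s3-q->s1

Build one automaton per condition and run them in lockstep. The first has 2 states tracking the input length modulo 2; the second has 2 states tracking the count of `p`s modulo 2. A product state is a pair (one from each), accepting exactly when both do.
A 4-state machine:
        p   q  
>  s0   s1  s2 
   s1   s0  s3 
 * s2   s3  s0 
   s3   s2  s1 
(> = start, * = accepting)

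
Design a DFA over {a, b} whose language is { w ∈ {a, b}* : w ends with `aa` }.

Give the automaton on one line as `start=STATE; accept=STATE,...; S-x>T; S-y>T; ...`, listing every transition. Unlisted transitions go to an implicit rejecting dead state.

Let each state record the length of the longest suffix of the input read so far that is also a prefix of `aa`. q1 means the last symbol is `a`; q2 means the last 2 symbols are `aa`. Accept only at q2, where the string currently ends in `aa`.
        a   b  
>  q0   q1  q0 
   q1   q2  q0 
 * q2   q2  q0 
(> = start, * = accepting)

start=q0; accept=q2; q0-a>q1; q0-b>q0; q1-a>q2; q1-b>q0; q2-a>q2; q2-b>q0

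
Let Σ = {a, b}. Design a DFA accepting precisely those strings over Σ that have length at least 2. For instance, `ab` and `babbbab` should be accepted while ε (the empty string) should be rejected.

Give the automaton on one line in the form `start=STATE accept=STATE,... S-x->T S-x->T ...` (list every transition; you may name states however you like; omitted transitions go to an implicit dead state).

We only need to distinguish lengths 0, 1, …, 2, and '>2'. Chain S0 → S1 → S2 → S3 on every symbol, with S3 looping. Accepting states: {S2, S3}.
4 states suffice.
        a   b  
>  S0   S1  S1 
   S1   S2  S2 
 * S2   S3  S3 
 * S3   S3  S3 
(> = start, * = accepting)

start=S0 accept=S2,S3 S0-a->S1 S0-b->S1 S1-a->S2 S1-b->S2 S2-a->S3 S2-b->S3 S3-a->S3 S3-b->S3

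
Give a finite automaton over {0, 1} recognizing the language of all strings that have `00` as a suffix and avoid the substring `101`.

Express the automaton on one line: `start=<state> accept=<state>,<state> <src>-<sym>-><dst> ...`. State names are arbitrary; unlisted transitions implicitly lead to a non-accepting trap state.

Run two small machines in parallel and take their product. The first has 3 states tracking how much of the suffix `00` has currently been matched; the second has 4 states tracking partial matches of the forbidden pattern `101`. A product state is a pair (one from each), accepting exactly when both do. Equivalent product states are then merged.
        0   1  
>  s0   s1  s2 
   s1   s3  s2 
   s2   s4  s2 
 * s3   s3  s2 
   s4   s3  s5 
   s5   s5  s5 
(> = start, * = accepting)

start=s0 accept=s3 s0-0->s1 s0-1->s2 s1-0->s3 s1-1->s2 s2-0->s4 s2-1->s2 s3-0->s3 s3-1->s2 s4-0->s3 s4-1->s5 s5-0->s5 s5-1->s5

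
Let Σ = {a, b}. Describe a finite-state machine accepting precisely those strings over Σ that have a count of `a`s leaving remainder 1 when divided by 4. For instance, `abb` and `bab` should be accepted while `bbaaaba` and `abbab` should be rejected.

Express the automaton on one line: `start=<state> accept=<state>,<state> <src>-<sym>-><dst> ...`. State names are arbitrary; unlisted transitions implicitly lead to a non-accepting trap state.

start=S0 accept=S1 S0-a->S1 S0-b->S0 S1-a->S2 S1-b->S1 S2-a->S3 S2-b->S2 S3-a->S0 S3-b->S3

The only thing that matters is how many `a`s have appeared, reduced mod 4. Use one state per residue: S0 for 0, …, S3 for 3. Reading `a` moves to the next residue; anything else stays put. S1 is accepting.
With 4 states:
        a   b  
>  S0   S1  S0 
 * S1   S2  S1 
   S2   S3  S2 
   S3   S0  S3 
(> = start, * = accepting)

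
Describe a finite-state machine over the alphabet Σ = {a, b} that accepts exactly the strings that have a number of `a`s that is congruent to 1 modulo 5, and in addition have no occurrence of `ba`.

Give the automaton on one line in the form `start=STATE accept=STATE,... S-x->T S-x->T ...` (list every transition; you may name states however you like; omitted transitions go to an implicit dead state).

start=s0 accept=s1,s4 s0-a->s1 s0-b->s2 s1-a->s3 s1-b->s4 s2-a->s2 s2-b->s2 s3-a->s5 s3-b->s2 s4-a->s2 s4-b->s4 s5-a->s6 s5-b->s2 s6-a->s0 s6-b->s2

Run two small machines in parallel and take their product. One (5 states) tracks the count of `a`s modulo 5; the other (3 states) tracks partial matches of the forbidden pattern `ba`. Each combined state is a pair, one component from each; accept when both components accept. Minimizing collapses redundant product states.
7 states suffice.
        a   b  
>  s0   s1  s2 
 * s1   s3  s4 
   s2   s2  s2 
   s3   s5  s2 
 * s4   s2  s4 
   s5   s6  s2 
   s6   s0  s2 
(> = start, * = accepting)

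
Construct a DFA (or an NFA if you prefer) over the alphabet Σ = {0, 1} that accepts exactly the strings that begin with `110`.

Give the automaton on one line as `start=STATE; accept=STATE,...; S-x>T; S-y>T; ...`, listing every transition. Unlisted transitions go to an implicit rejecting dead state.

start=A; accept=D; A-0>E; A-1>B; B-0>E; B-1>C; C-0>D; C-1>E; D-0>D; D-1>D; E-0>E; E-1>E

Walk along `110` while the input agrees: from A take `1` to B, and so on. Any deviation drops to the rejecting sink E. Once D is reached the prefix is confirmed and every continuation is accepted.
5 states suffice.
       0  1 
>  A   E  B 
   B   E  C 
   C   D  E 
 * D   D  D 
   E   E  E 
(> = start, * = accepting)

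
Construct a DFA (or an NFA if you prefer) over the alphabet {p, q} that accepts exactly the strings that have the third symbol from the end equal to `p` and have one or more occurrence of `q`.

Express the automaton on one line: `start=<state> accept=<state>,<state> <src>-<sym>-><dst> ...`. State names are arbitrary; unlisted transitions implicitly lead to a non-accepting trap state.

start=S0 accept=S8,S9,S10,S15,S16,S17,S19 S0-p->S1 S0-q->S2 S1-p->S3 S1-q->S4 S2-p->S5 S2-q->S6 S3-p->S7 S3-q->S8 S4-p->S9 S4-q->S10 S5-p->S11 S5-q->S12 S6-p->S13 S6-q->S14 S7-p->S7 S7-q->S8 S8-p->S9 S8-q->S10 S9-p->S11 S9-q->S12 S10-p->S13 S10-q->S14 S11-p->S15 S11-q->S16 S12-p->S17 S12-q->S10 S13-p->S18 S13-q->S12 S14-p->S13 S14-q->S14 S15-p->S15 S15-q->S16 S16-p->S17 S16-q->S10 S17-p->S18 S17-q->S12 S18-p->S19 S18-q->S16 S19-p->S19 S19-q->S16

Run two small machines in parallel and take their product. One (15 states) tracks the last 3 symbols read; the other (3 states) tracks the count of `q`s, saturating at 2. Each combined state is a pair, one component from each; accept when both components accept.
20 states suffice.
          p    q  
>  S0     S1   S2 
   S1     S3   S4 
   S2     S5   S6 
   S3     S7   S8 
   S4     S9  S10 
   S5    S11  S12 
   S6    S13  S14 
   S7     S7   S8 
 * S8     S9  S10 
 * S9    S11  S12 
 * S10   S13  S14 
   S11   S15  S16 
   S12   S17  S10 
   S13   S18  S12 
   S14   S13  S14 
 * S15   S15  S16 
 * S16   S17  S10 
 * S17   S18  S12 
   S18   S19  S16 
 * S19   S19  S16 
(> = start, * = accepting)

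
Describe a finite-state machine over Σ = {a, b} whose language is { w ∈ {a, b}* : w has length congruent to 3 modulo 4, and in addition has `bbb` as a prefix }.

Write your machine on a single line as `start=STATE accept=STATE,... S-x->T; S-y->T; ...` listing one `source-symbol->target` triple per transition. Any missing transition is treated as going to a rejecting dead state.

start=s0; accept=s4; s0-a->s1; s0-b->s2; s1-a->s1; s1-b->s1; s2-a->s1; s2-b->s3; s3-a->s1; s3-b->s4; s4-a->s5; s4-b->s5; s5-a->s6; s5-b->s6; s6-a->s7; s6-b->s7; s7-a->s4; s7-b->s4

Handle the two conditions separately and then intersect. The first has 4 states tracking the input length modulo 4; the second has 5 states tracking whether the input so far still matches the prefix `bbb`. A product state is a pair (one from each), accepting exactly when both do. Minimizing collapses redundant product states.
        a   b  
>  s0   s1  s2 
   s1   s1  s1 
   s2   s1  s3 
   s3   s1  s4 
 * s4   s5  s5 
   s5   s6  s6 
   s6   s7  s7 
   s7   s4  s4 
(> = start, * = accepting)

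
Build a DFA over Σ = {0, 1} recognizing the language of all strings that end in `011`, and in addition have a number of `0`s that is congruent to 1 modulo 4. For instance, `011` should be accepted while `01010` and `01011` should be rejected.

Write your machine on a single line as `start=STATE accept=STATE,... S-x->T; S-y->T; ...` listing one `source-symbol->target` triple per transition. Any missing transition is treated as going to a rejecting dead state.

Build one automaton per condition and run them in lockstep. The first has 4 states tracking how much of the suffix `011` has currently been matched; the second has 4 states tracking the count of `0`s modulo 4. A product state is a pair (one from each), accepting exactly when both do.
A 16-state machine:
          0    1  
>  q0     q1   q0 
   q1     q2   q3 
   q2     q4   q5 
   q3     q2   q6 
   q4     q7   q8 
   q5     q4   q9 
 * q6     q2  q10 
   q7     q1  q11 
   q8     q7  q12 
   q9     q4  q13 
   q10    q2  q10 
   q11    q1  q14 
   q12    q7  q15 
   q13    q4  q13 
   q14    q1   q0 
   q15    q7  q15 
(> = start, * = accepting)

start=q0; accept=q6; q0-0->q1; q0-1->q0; q1-0->q2; q1-1->q3; q2-0->q4; q2-1->q5; q3-0->q2; q3-1->q6; q4-0->q7; q4-1->q8; q5-0->q4; q5-1->q9; q6-0->q2; q6-1->q10; q7-0->q1; q7-1->q11; q8-0->q7; q8-1->q12; q9-0->q4; q9-1->q13; q10-0->q2; q10-1->q10; q11-0->q1; q11-1->q14; q12-0->q7; q12-1->q15; q13-0->q4; q13-1->q13; q14-0->q1; q14-1->q0; q15-0->q7; q15-1->q15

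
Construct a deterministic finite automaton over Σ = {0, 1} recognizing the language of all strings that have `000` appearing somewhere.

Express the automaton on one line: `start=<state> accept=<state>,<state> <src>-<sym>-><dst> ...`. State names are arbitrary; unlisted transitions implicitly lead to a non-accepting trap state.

start=S0 accept=S3 S0-0->S1 S0-1->S0 S1-0->S2 S1-1->S0 S2-0->S3 S2-1->S0 S3-0->S3 S3-1->S3

Track how much of `000` has been matched so far: state S0 is no progress, S3 is the absorbing accept state reached once `000` has occurred. Intermediate states record partial matches; on a mismatch, fall back to the longest reusable overlap.
        0   1  
>  S0   S1  S0 
   S1   S2  S0 
   S2   S3  S0 
 * S3   S3  S3 
(> = start, * = accepting)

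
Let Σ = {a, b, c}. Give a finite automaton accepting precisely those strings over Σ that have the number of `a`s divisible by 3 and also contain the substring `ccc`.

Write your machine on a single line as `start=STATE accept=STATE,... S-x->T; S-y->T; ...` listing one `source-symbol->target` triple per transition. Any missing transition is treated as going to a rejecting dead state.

start=q0; accept=q8; q0-a->q1; q0-b->q0; q0-c->q2; q1-a->q3; q1-b->q1; q1-c->q4; q2-a->q1; q2-b->q0; q2-c->q5; q3-a->q0; q3-b->q3; q3-c->q6; q4-a->q3; q4-b->q1; q4-c->q7; q5-a->q1; q5-b->q0; q5-c->q8; q6-a->q0; q6-b->q3; q6-c->q9; q7-a->q3; q7-b->q1; q7-c->q10; q8-a->q10; q8-b->q8; q8-c->q8; q9-a->q0; q9-b->q3; q9-c->q11; q10-a->q11; q10-b->q10; q10-c->q10; q11-a->q8; q11-b->q11; q11-c->q11

Build one automaton per condition and run them in lockstep. One (3 states) tracks the count of `a`s modulo 3; the other (4 states) tracks whether and how much of `ccc` has been seen. Each combined state is a pair, one component from each; accept when both components accept.
12 states suffice.
          a    b    c  
>  q0     q1   q0   q2 
   q1     q3   q1   q4 
   q2     q1   q0   q5 
   q3     q0   q3   q6 
   q4     q3   q1   q7 
   q5     q1   q0   q8 
   q6     q0   q3   q9 
   q7     q3   q1  q10 
 * q8    q10   q8   q8 
   q9     q0   q3  q11 
   q10   q11  q10  q10 
   q11    q8  q11  q11 
(> = start, * = accepting)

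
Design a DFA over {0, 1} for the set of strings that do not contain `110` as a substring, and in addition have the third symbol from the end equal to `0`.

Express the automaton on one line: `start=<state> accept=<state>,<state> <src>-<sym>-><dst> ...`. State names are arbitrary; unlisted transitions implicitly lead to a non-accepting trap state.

Build one automaton per condition and run them in lockstep. The first has 4 states tracking partial matches of the forbidden pattern `110`; the second has 15 states tracking the last 3 symbols read. A product state is a pair (one from each), accepting exactly when both do. Equivalent product states are then merged.
With 10 states:
        0   1  
>  q0   q1  q2 
   q1   q3  q4 
   q2   q1  q5 
   q3   q6  q7 
   q4   q8  q9 
   q5   q5  q5 
 * q6   q6  q7 
 * q7   q8  q9 
 * q8   q3  q4 
 * q9   q5  q5 
(> = start, * = accepting)

start=q0 accept=q6,q7,q8,q9 q0-0->q1 q0-1->q2 q1-0->q3 q1-1->q4 q2-0->q1 q2-1->q5 q3-0->q6 q3-1->q7 q4-0->q8 q4-1->q9 q5-0->q5 q5-1->q5 q6-0->q6 q6-1->q7 q7-0->q8 q7-1->q9 q8-0->q3 q8-1->q4 q9-0->q5 q9-1->q5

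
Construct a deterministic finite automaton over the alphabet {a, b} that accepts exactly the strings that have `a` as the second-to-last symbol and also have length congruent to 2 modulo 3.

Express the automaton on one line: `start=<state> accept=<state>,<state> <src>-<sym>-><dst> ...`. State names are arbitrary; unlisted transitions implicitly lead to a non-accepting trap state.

Run two small machines in parallel and take their product. One (7 states) tracks the last 2 symbols read; the other (3 states) tracks the input length modulo 3. Each combined state is a pair, one component from each; accept when both components accept. Minimizing collapses redundant product states.
With 5 states:
        a   b  
>  q0   q1  q2 
   q1   q3  q3 
   q2   q4  q4 
 * q3   q0  q0 
   q4   q0  q0 
(> = start, * = accepting)

start=q0 accept=q3 q0-a->q1 q0-b->q2 q1-a->q3 q1-b->q3 q2-a->q4 q2-b->q4 q3-a->q0 q3-b->q0 q4-a->q0 q4-b->q0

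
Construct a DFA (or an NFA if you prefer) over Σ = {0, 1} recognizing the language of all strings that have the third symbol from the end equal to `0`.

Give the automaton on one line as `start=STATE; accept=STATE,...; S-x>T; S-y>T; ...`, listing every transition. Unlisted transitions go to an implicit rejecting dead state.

start=S0; accept=S7,S8,S9,S10; S0-0>S1; S0-1>S2; S1-0>S3; S1-1>S4; S2-0>S5; S2-1>S6; S3-0>S7; S3-1>S8; S4-0>S9; S4-1>S10; S5-0>S11; S5-1>S12; S6-0>S13; S6-1>S14; S7-0>S7; S7-1>S8; S8-0>S9; S8-1>S10; S9-0>S11; S9-1>S12; S10-0>S13; S10-1>S14; S11-0>S7; S11-1>S8; S12-0>S9; S12-1>S10; S13-0>S11; S13-1>S12; S14-0>S13; S14-1>S14

A DFA must remember the last 3 symbols (since which symbol is third-to-last isn't known until the input ends). Use one state per possible window of the last ≤3 symbols; accept from those whose window starts with `0`.
A 15-state machine:
          0    1  
>  S0     S1   S2 
   S1     S3   S4 
   S2     S5   S6 
   S3     S7   S8 
   S4     S9  S10 
   S5    S11  S12 
   S6    S13  S14 
 * S7     S7   S8 
 * S8     S9  S10 
 * S9    S11  S12 
 * S10   S13  S14 
   S11    S7   S8 
   S12    S9  S10 
   S13   S11  S12 
   S14   S13  S14 
(> = start, * = accepting)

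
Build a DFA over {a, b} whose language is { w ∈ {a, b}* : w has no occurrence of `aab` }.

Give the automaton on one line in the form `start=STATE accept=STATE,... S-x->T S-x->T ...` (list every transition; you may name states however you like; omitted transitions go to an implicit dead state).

start=q0 accept=q0,q1,q2 q0-a->q1 q0-b->q0 q1-a->q2 q1-b->q0 q2-a->q2 q2-b->q3 q3-a->q3 q3-b->q3

This is the complement of 'contains `aab`'. Use the same substring-matching states — q0 through q3 holding how much of `aab` has just been matched — but flip the accepting set: everything except the trap q3 accepts.
4 states suffice.
        a   b  
>* q0   q1  q0 
 * q1   q2  q0 
 * q2   q2  q3 
   q3   q3  q3 
(> = start, * = accepting)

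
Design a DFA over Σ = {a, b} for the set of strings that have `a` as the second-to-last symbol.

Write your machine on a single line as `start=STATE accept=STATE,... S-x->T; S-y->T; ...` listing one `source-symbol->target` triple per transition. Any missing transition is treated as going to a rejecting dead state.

start=q0; accept=q3,q4; q0-a->q1; q0-b->q2; q1-a->q3; q1-b->q4; q2-a->q5; q2-b->q6; q3-a->q3; q3-b->q4; q4-a->q5; q4-b->q6; q5-a->q3; q5-b->q4; q6-a->q5; q6-b->q6

A DFA must remember the last 2 symbols (since which symbol is second-to-last isn't known until the input ends). Use one state per possible window of the last ≤2 symbols; accept from those whose window starts with `a`.
        a   b  
>  q0   q1  q2 
   q1   q3  q4 
   q2   q5  q6 
 * q3   q3  q4 
 * q4   q5  q6 
   q5   q3  q4 
   q6   q5  q6 
(> = start, * = accepting)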